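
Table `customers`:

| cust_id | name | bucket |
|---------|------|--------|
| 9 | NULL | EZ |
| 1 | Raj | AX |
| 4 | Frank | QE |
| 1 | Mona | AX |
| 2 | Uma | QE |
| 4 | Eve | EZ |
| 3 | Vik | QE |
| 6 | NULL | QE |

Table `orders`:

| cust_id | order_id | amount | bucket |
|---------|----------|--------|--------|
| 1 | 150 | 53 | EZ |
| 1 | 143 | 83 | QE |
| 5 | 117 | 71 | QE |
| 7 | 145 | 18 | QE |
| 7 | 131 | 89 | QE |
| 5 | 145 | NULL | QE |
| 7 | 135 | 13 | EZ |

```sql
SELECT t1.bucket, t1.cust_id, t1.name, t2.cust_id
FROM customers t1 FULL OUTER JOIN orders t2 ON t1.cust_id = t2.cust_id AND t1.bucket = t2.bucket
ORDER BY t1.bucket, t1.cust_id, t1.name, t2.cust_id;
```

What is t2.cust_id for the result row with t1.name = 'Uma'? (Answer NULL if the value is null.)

NULL

FULL OUTER JOIN keeps every row from both sides; unmatched rows get NULL for the other side's columns.
Matching on t1.cust_id = t2.cust_id AND t1.bucket = t2.bucket.
- t1 row (cust_id=9, bucket=EZ): no match → kept, t2 columns NULL.
- t1 row (cust_id=1, bucket=AX): no match → kept, t2 columns NULL.
- t1 row (cust_id=4, bucket=QE): no match → kept, t2 columns NULL.
- t1 row (cust_id=1, bucket=AX): no match → kept, t2 columns NULL.
- t1 row (cust_id=2, bucket=QE): no match → kept, t2 columns NULL.
- t1 row (cust_id=4, bucket=EZ): no match → kept, t2 columns NULL.
- t1 row (cust_id=3, bucket=QE): no match → kept, t2 columns NULL.
- t1 row (cust_id=6, bucket=QE): no match → kept, t2 columns NULL.
- 7 t2 row(s) had no t1 match → kept, t1 columns NULL.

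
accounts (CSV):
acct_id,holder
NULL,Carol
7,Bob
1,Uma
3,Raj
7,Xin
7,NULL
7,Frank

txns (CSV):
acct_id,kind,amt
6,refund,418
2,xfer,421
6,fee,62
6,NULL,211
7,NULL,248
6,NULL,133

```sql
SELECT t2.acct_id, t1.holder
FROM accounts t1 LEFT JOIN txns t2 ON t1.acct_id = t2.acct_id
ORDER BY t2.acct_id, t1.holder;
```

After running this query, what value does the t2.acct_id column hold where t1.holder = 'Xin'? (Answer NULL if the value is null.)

7

LEFT JOIN keeps every row from `accounts`; unmatched rows get NULL for `txns`'s columns.
Matching on t1.acct_id = t2.acct_id. A NULL in a compared column never satisfies the condition.
Matched pairs: 4; unmatched t1 rows kept: 3.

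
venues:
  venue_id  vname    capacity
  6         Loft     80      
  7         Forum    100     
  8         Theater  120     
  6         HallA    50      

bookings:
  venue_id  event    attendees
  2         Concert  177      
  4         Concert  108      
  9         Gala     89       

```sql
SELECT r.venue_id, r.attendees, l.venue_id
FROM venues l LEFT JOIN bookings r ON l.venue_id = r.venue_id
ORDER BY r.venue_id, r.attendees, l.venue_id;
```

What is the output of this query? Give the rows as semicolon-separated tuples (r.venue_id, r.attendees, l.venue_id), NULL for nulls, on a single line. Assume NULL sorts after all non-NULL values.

(NULL, NULL, 6); (NULL, NULL, 6); (NULL, NULL, 7); (NULL, NULL, 8)

LEFT JOIN keeps every row from `venues`; unmatched rows get NULL for `bookings`'s columns.
Matching on l.venue_id = r.venue_id.
Matched pairs: 0; unmatched l rows kept: 4.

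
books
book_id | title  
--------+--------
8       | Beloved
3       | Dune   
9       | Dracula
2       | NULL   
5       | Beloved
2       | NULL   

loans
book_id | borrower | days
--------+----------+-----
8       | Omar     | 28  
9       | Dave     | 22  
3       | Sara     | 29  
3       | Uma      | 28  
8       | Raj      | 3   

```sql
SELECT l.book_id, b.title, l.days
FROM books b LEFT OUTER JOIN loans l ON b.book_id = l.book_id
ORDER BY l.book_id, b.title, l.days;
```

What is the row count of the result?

8

LEFT JOIN keeps every row from `books`; unmatched rows get NULL for `loans`'s columns.
Matching on b.book_id = l.book_id.
Matched pairs: 5; unmatched b rows kept: 3.
Total: 5 matched + 3 padded = 8 rows.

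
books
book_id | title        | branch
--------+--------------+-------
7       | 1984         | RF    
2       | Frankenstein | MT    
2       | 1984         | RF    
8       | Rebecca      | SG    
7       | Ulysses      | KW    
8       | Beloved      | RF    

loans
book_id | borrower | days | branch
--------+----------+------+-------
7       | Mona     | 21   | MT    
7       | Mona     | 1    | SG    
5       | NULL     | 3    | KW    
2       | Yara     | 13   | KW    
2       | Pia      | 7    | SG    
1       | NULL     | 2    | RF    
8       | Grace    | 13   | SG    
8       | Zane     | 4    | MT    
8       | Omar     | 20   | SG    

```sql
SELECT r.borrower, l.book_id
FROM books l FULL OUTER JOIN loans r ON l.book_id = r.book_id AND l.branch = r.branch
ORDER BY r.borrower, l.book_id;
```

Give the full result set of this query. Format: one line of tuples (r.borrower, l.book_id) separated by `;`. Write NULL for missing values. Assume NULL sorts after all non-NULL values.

(Grace, 8); (Mona, NULL); (Mona, NULL); (Omar, 8); (Pia, NULL); (Yara, NULL); (Zane, NULL); (NULL, 2); (NULL, 2); (NULL, 7); (NULL, 7); (NULL, 8); (NULL, NULL); (NULL, NULL)

FULL OUTER JOIN keeps every row from both sides; unmatched rows get NULL for the other side's columns.
Matching on l.book_id = r.book_id AND l.branch = r.branch.
- l (book_id=7, branch=RF) has no partner → padded with NULL.
- l (book_id=2, branch=MT) has no partner → padded with NULL.
- l (book_id=2, branch=RF) has no partner → padded with NULL.
- l (book_id=8, branch=SG) pairs with 2 row(s) of r.
- l (book_id=7, branch=KW) has no partner → padded with NULL.
- l (book_id=8, branch=RF) has no partner → padded with NULL.
- 7 row(s) from r found no l partner → padded with NULL.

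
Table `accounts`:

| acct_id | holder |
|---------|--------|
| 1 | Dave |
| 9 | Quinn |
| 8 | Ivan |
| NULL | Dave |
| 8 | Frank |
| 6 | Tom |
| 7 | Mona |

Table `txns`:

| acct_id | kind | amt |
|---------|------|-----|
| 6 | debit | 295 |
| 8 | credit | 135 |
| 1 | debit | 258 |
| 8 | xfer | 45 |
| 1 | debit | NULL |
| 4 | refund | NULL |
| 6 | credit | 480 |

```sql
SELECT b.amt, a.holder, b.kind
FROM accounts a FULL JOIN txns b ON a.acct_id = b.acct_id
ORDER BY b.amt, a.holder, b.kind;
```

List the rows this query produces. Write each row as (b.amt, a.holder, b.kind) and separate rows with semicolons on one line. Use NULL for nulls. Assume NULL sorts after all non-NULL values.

FULL OUTER JOIN keeps every row from both sides; unmatched rows get NULL for the other side's columns.
Matching on a.acct_id = b.acct_id. A NULL in a compared column never satisfies the condition.
Matched pairs: 8; unmatched a rows kept: 3; unmatched b rows kept: 1.

(45, Frank, xfer); (45, Ivan, xfer); (135, Frank, credit); (135, Ivan, credit); (258, Dave, debit); (295, Tom, debit); (480, Tom, credit); (NULL, Dave, debit); (NULL, Dave, NULL); (NULL, Mona, NULL); (NULL, Quinn, NULL); (NULL, NULL, refund)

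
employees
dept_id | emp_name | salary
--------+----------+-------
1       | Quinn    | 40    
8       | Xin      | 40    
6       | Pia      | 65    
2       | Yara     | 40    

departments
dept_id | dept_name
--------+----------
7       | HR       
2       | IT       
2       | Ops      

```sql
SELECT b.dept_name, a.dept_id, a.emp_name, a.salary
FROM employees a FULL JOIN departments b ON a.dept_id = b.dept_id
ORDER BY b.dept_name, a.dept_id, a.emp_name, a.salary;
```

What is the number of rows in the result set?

6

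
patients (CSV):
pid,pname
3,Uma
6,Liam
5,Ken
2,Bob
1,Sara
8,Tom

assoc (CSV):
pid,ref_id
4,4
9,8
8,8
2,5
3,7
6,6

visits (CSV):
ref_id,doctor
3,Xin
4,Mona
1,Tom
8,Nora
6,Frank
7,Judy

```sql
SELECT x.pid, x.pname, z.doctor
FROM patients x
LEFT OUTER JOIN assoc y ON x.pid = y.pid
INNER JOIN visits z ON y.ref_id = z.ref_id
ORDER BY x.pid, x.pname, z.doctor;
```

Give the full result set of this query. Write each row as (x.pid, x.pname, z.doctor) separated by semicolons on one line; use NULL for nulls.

(3, Uma, Judy); (6, Liam, Frank); (8, Tom, Nora)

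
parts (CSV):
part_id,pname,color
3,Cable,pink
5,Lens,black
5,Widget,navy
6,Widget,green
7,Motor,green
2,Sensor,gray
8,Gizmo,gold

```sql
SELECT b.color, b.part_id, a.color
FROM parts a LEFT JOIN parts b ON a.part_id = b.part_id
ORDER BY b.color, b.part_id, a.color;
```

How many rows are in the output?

9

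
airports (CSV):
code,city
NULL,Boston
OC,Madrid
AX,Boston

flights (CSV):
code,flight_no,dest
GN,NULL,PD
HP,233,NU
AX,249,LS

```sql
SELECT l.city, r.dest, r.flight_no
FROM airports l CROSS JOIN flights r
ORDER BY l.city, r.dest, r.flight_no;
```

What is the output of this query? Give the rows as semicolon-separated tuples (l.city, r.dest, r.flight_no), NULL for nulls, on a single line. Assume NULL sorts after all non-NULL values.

CROSS JOIN pairs every row of `airports` with every row of `flights`: 3 × 3 = 9 rows.
After projecting and ordering:
l.city | r.dest | r.flight_no
Boston | LS | 249
Boston | LS | 249
Boston | NU | 233
Boston | NU | 233
Boston | PD | NULL
Boston | PD | NULL
Madrid | LS | 249
Madrid | NU | 233
Madrid | PD | NULL

(Boston, LS, 249); (Boston, LS, 249); (Boston, NU, 233); (Boston, NU, 233); (Boston, PD, NULL); (Boston, PD, NULL); (Madrid, LS, 249); (Madrid, NU, 233); (Madrid, PD, NULL)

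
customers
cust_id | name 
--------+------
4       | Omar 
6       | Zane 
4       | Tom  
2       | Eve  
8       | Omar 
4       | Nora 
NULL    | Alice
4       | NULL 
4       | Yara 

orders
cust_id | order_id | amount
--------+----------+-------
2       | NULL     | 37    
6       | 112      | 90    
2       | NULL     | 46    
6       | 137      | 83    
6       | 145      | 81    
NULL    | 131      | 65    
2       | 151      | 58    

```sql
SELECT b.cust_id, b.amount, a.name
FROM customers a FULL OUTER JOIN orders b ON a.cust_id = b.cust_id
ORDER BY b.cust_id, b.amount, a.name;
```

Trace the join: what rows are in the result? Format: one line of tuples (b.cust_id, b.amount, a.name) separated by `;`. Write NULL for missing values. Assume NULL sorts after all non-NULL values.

(2, 37, Eve); (2, 46, Eve); (2, 58, Eve); (6, 81, Zane); (6, 83, Zane); (6, 90, Zane); (NULL, 65, NULL); (NULL, NULL, Alice); (NULL, NULL, Nora); (NULL, NULL, Omar); (NULL, NULL, Omar); (NULL, NULL, Tom); (NULL, NULL, Yara); (NULL, NULL, NULL)

FULL OUTER JOIN keeps every row from both sides; unmatched rows get NULL for the other side's columns.
Matching on a.cust_id = b.cust_id. A NULL in a compared column never satisfies the condition.
Matched pairs: 6; unmatched a rows kept: 7; unmatched b rows kept: 1.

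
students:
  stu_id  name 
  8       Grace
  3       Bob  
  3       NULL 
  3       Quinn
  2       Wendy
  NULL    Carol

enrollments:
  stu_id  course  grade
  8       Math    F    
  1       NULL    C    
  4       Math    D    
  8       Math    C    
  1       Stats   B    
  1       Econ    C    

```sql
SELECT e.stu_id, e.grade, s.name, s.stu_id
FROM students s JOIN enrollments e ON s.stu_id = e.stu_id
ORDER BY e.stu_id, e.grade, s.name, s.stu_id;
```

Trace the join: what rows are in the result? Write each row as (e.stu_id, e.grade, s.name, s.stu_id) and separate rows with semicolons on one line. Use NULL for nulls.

(8, C, Grace, 8); (8, F, Grace, 8)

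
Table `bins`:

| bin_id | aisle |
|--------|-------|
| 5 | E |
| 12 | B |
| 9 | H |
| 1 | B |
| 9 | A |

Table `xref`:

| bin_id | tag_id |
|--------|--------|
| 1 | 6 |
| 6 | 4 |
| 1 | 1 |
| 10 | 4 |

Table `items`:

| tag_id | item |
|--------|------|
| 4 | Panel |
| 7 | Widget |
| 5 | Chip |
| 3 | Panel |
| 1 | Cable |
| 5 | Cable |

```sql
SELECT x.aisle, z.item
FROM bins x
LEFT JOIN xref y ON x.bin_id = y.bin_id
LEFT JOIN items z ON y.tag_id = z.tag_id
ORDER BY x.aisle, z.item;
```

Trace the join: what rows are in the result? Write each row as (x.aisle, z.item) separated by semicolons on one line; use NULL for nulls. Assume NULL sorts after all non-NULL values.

(A, NULL); (B, Cable); (B, NULL); (B, NULL); (E, NULL); (H, NULL)

Evaluate left to right. First `bins x LEFT JOIN xref y` on bin_id: 6 row(s).
Then LEFT JOIN `items z` on tag_id: each of those 6 rows is kept; rows whose y.tag_id has no match in z get NULL for z's columns.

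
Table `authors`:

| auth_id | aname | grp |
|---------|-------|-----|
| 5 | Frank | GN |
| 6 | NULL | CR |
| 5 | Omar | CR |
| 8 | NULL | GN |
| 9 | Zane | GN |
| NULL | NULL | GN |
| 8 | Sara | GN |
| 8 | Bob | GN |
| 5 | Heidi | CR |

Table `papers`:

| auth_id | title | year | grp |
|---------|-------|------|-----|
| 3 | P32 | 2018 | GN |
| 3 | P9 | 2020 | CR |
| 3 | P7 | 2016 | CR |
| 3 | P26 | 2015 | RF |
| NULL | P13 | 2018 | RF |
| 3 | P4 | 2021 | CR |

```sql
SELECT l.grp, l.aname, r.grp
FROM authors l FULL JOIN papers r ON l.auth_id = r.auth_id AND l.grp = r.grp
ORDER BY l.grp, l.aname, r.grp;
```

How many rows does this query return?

FULL OUTER JOIN keeps every row from both sides; unmatched rows get NULL for the other side's columns.
Matching on l.auth_id = r.auth_id AND l.grp = r.grp. A NULL in a compared column never satisfies the condition.
- l row (auth_id=5, grp=GN): no match → kept, r columns NULL.
- l row (auth_id=6, grp=CR): no match → kept, r columns NULL.
- l row (auth_id=5, grp=CR): no match → kept, r columns NULL.
- l row (auth_id=8, grp=GN): no match → kept, r columns NULL.
- l row (auth_id=9, grp=GN): no match → kept, r columns NULL.
- l row (auth_id=NULL, grp=GN): no match → kept, r columns NULL.
- l row (auth_id=8, grp=GN): no match → kept, r columns NULL.
- l row (auth_id=8, grp=GN): no match → kept, r columns NULL.
- l row (auth_id=5, grp=CR): no match → kept, r columns NULL.
- plus 6 unmatched r row(s), each kept with NULL l columns.
Total: 0 matched + 15 padded = 15 rows.

15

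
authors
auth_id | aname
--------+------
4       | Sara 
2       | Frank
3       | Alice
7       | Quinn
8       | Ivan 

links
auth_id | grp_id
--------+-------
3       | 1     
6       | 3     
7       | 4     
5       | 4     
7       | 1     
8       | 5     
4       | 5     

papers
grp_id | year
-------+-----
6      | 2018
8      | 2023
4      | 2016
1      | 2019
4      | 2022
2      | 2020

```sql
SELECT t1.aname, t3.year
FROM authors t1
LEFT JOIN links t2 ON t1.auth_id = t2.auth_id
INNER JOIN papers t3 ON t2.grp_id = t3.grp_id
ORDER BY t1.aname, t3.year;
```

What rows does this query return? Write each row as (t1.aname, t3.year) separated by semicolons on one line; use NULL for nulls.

Joins associate left-to-right: authors LEFT JOIN links on auth_id gives 6 intermediate row(s).
Then INNER JOIN `papers t3` on grp_id: keep only rows whose t2.grp_id appears in t3.

(Alice, 2019); (Quinn, 2016); (Quinn, 2019); (Quinn, 2022)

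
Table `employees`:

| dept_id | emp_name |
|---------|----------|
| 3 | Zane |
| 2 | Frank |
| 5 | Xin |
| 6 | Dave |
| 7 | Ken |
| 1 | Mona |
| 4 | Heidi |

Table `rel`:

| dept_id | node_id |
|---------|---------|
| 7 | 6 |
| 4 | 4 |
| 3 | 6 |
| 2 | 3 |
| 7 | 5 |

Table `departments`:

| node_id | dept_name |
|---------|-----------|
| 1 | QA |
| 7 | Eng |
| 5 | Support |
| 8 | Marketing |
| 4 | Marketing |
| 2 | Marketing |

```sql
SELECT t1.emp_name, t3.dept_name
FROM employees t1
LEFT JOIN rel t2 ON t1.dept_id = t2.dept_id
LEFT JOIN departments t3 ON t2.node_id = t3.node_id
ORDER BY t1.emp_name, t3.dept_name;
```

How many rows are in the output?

Step 1 — t1 LEFT JOIN t2 on dept_id → 8 row(s).
Then LEFT JOIN `departments t3` on node_id: each of those 8 rows is kept; rows whose t2.node_id has no match in t3 get NULL for t3's columns.
Result: 8 row(s).

8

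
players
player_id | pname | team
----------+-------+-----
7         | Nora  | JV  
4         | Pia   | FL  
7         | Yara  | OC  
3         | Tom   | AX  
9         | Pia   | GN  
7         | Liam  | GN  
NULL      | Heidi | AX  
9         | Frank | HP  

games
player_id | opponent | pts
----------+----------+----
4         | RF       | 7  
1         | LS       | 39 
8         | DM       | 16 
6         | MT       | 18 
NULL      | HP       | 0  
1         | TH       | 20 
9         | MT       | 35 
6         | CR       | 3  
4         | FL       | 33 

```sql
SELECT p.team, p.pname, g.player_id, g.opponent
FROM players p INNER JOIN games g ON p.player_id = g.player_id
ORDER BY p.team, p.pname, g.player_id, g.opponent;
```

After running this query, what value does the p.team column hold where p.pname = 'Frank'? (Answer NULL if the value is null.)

HP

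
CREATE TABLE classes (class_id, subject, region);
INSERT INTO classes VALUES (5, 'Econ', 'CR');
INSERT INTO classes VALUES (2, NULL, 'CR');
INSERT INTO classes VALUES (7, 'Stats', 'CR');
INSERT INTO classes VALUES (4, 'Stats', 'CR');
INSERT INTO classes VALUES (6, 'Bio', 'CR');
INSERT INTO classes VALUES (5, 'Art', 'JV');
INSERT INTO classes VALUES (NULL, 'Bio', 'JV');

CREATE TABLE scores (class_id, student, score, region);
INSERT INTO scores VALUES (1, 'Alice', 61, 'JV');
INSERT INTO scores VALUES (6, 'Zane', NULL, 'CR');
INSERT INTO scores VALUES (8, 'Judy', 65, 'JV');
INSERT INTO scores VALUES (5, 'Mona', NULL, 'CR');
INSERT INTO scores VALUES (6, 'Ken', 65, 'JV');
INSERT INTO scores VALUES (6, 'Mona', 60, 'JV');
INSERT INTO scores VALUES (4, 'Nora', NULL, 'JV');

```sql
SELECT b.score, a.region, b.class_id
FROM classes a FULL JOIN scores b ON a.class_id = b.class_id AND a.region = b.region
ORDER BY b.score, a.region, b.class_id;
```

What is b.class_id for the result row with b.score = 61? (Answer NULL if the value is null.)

FULL OUTER JOIN keeps every row from both sides; unmatched rows get NULL for the other side's columns.
Matching on a.class_id = b.class_id AND a.region = b.region. A NULL in a compared column never satisfies the condition.
Matched pairs: 2; unmatched a rows kept: 5; unmatched b rows kept: 5.

1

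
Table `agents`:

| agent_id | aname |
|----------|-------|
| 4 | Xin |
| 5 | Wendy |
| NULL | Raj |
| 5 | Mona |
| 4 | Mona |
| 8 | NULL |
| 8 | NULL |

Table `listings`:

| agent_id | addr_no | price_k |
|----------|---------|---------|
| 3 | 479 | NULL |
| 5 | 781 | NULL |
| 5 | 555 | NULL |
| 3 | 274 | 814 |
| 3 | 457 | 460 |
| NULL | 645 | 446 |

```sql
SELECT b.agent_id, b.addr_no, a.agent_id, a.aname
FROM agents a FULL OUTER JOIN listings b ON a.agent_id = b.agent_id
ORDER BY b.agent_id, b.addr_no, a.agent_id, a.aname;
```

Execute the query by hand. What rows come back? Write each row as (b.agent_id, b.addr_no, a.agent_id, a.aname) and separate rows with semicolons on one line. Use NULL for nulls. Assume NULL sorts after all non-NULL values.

FULL OUTER JOIN keeps every row from both sides; unmatched rows get NULL for the other side's columns.
Matching on a.agent_id = b.agent_id. A NULL in a compared column never satisfies the condition.
- a (agent_id=4) has no partner → padded with NULL.
- a (agent_id=5) pairs with 2 row(s) of b.
- a (agent_id=NULL) has no partner → padded with NULL.
- a (agent_id=5) pairs with 2 row(s) of b.
- a (agent_id=4) has no partner → padded with NULL.
- a (agent_id=8) has no partner → padded with NULL.
- a (agent_id=8) has no partner → padded with NULL.
- 4 b row(s) had no a match → kept, a columns NULL.

(3, 274, NULL, NULL); (3, 457, NULL, NULL); (3, 479, NULL, NULL); (5, 555, 5, Mona); (5, 555, 5, Wendy); (5, 781, 5, Mona); (5, 781, 5, Wendy); (NULL, 645, NULL, NULL); (NULL, NULL, 4, Mona); (NULL, NULL, 4, Xin); (NULL, NULL, 8, NULL); (NULL, NULL, 8, NULL); (NULL, NULL, NULL, Raj)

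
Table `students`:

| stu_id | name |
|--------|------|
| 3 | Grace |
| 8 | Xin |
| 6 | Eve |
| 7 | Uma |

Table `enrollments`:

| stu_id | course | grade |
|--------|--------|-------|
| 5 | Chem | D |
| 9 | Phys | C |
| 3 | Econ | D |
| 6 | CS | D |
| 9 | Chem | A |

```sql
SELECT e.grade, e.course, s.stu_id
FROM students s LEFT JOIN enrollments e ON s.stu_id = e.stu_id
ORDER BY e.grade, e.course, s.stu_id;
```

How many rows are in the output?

4

LEFT JOIN keeps every row from `students`; unmatched rows get NULL for `enrollments`'s columns.
Matching on s.stu_id = e.stu_id.
Matched pairs: 2; unmatched s rows kept: 2.
Total: 2 matched + 2 padded = 4 rows.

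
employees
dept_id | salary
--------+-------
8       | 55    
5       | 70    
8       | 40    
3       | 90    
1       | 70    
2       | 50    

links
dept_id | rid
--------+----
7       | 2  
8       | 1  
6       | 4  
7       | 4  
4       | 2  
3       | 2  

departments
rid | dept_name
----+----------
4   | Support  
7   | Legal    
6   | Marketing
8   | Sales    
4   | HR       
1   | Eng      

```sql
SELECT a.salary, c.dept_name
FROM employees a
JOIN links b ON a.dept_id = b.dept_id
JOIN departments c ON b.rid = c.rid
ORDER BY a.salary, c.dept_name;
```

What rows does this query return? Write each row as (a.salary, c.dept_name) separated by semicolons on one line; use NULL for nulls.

(40, Eng); (55, Eng)

Step 1 — a INNER JOIN b on dept_id → 3 row(s).
Then INNER JOIN `departments c` on rid: keep only rows whose b.rid appears in c.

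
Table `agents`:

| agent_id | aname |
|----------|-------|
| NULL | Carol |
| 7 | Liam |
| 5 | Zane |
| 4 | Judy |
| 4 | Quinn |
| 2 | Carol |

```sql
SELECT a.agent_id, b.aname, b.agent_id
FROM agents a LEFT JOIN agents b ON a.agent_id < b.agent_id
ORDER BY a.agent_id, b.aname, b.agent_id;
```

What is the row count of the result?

LEFT JOIN keeps every row from `agents a`; unmatched rows get NULL for `agents b`'s columns.
Matching on a.agent_id < b.agent_id. A NULL in a compared column never satisfies the condition.
- agent_id=NULL: no b row matches, row kept with b columns NULL.
- agent_id=7: no b row matches, row kept with b columns NULL.
- agent_id=5: 1 matching b row(s), so 1 row(s) emitted.
- agent_id=4: 2 matching b row(s), so 2 row(s) emitted.
- agent_id=4: 2 matching b row(s), so 2 row(s) emitted.
- agent_id=2: 4 matching b row(s), so 4 row(s) emitted.
Total: 9 matched + 2 padded = 11 rows.

11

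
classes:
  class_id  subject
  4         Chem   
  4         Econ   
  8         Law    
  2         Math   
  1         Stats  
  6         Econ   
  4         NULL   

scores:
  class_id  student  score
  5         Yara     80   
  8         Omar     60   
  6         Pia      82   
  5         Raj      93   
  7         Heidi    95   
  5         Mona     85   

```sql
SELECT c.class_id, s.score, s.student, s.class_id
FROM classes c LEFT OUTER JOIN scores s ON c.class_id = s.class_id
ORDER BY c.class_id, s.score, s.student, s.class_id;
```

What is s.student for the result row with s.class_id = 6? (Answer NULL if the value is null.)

Pia

LEFT JOIN keeps every row from `classes`; unmatched rows get NULL for `scores`'s columns.
Matching on c.class_id = s.class_id.
Matched pairs: 2; unmatched c rows kept: 5.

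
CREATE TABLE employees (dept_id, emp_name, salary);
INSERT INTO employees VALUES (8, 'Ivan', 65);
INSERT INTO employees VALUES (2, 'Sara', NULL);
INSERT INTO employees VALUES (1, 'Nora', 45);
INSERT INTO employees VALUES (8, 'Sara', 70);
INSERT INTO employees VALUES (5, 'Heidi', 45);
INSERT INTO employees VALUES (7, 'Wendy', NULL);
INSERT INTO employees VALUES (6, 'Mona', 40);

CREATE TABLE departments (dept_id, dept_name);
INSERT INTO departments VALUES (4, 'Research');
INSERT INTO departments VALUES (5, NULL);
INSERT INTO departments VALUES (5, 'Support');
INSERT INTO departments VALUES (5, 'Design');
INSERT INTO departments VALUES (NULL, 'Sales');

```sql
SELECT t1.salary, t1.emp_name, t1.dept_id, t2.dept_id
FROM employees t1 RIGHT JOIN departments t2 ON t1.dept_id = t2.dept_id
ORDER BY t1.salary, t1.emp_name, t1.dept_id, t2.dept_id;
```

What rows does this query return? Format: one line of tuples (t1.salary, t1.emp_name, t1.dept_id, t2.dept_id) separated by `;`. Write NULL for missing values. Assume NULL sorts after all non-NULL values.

(45, Heidi, 5, 5); (45, Heidi, 5, 5); (45, Heidi, 5, 5); (NULL, NULL, NULL, 4); (NULL, NULL, NULL, NULL)

RIGHT JOIN keeps every row from `departments`; unmatched rows get NULL for `employees`'s columns.
Matching on t1.dept_id = t2.dept_id. A NULL in a compared column never satisfies the condition.
- t1 row (dept_id=8): no match.
- t1 row (dept_id=2): no match.
- t1 row (dept_id=1): no match.
- t1 row (dept_id=8): no match.
- t1 row (dept_id=5): matches 3 t2 row(s) → 3 output row(s).
- t1 row (dept_id=7): no match.
- t1 row (dept_id=6): no match.
- 2 row(s) from t2 found no t1 partner → padded with NULL.
After projecting and ordering:
t1.salary | t1.emp_name | t1.dept_id | t2.dept_id
45 | Heidi | 5 | 5
45 | Heidi | 5 | 5
45 | Heidi | 5 | 5
NULL | NULL | NULL | 4
NULL | NULL | NULL | NULL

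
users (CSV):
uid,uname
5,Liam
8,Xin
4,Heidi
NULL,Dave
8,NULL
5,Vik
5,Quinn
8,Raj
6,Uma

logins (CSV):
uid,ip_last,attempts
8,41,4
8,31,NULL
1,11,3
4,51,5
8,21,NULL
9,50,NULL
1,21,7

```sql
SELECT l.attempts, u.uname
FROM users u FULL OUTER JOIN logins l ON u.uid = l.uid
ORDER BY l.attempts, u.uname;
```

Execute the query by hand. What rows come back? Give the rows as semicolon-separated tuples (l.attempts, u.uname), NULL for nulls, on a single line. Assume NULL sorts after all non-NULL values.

(3, NULL); (4, Raj); (4, Xin); (4, NULL); (5, Heidi); (7, NULL); (NULL, Dave); (NULL, Liam); (NULL, Quinn); (NULL, Raj); (NULL, Raj); (NULL, Uma); (NULL, Vik); (NULL, Xin); (NULL, Xin); (NULL, NULL); (NULL, NULL); (NULL, NULL)

FULL OUTER JOIN keeps every row from both sides; unmatched rows get NULL for the other side's columns.
Matching on u.uid = l.uid. A NULL in a compared column never satisfies the condition.
Matched pairs: 10; unmatched u rows kept: 5; unmatched l rows kept: 3.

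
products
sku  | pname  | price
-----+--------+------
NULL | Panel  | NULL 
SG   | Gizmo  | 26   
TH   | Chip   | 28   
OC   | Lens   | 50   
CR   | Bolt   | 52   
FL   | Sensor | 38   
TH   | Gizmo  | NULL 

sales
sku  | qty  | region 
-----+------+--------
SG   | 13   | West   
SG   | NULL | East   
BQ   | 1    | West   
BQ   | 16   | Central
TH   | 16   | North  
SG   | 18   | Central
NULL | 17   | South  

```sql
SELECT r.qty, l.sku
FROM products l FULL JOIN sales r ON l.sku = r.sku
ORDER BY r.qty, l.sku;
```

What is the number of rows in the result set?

12

FULL OUTER JOIN keeps every row from both sides; unmatched rows get NULL for the other side's columns.
Matching on l.sku = r.sku. A NULL in a compared column never satisfies the condition.
Matched pairs: 5; unmatched l rows kept: 4; unmatched r rows kept: 3.
Total: 5 matched + 7 padded = 12 rows.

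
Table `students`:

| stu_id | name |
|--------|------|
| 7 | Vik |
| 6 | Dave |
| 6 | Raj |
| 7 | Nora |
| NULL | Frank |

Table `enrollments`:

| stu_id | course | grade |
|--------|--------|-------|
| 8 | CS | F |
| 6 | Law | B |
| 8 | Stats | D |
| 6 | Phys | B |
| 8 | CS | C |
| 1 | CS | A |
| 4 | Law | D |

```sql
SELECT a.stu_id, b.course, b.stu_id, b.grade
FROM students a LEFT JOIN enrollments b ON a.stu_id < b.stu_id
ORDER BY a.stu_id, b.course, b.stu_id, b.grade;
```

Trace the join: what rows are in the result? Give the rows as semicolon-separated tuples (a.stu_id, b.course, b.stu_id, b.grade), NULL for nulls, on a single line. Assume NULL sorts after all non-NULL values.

(6, CS, 8, C); (6, CS, 8, C); (6, CS, 8, F); (6, CS, 8, F); (6, Stats, 8, D); (6, Stats, 8, D); (7, CS, 8, C); (7, CS, 8, C); (7, CS, 8, F); (7, CS, 8, F); (7, Stats, 8, D); (7, Stats, 8, D); (NULL, NULL, NULL, NULL)

LEFT JOIN keeps every row from `students`; unmatched rows get NULL for `enrollments`'s columns.
Matching on a.stu_id < b.stu_id. A NULL in a compared column never satisfies the condition.
- a[0] stu_id=7 → 3 match(es) in b → 3 row(s).
- a[1] stu_id=6 → 3 match(es) in b → 3 row(s).
- a[2] stu_id=6 → 3 match(es) in b → 3 row(s).
- a[3] stu_id=7 → 3 match(es) in b → 3 row(s).
- a[4] stu_id=NULL → no match; kept with NULLs on the b side.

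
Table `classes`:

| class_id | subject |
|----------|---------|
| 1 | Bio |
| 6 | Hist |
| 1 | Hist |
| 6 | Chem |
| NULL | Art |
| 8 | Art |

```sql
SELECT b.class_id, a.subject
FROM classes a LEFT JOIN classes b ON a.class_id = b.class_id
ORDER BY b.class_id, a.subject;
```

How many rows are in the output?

10

LEFT JOIN keeps every row from `classes a`; unmatched rows get NULL for `classes b`'s columns.
Matching on a.class_id = b.class_id. A NULL in a compared column never satisfies the condition.
Matched pairs: 9; unmatched a rows kept: 1.
Total: 9 matched + 1 padded = 10 rows.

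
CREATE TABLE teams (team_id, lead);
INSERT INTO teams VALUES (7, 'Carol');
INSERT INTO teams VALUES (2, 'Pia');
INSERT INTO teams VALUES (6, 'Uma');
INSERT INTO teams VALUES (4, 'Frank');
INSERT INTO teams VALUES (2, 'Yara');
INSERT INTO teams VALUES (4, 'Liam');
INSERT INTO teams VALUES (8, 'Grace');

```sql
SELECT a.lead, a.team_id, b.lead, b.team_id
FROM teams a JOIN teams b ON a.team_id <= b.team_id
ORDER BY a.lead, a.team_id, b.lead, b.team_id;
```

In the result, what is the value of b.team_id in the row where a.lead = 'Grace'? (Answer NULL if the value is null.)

INNER JOIN keeps only pairs where the ON condition holds.
Matching on a.team_id <= b.team_id.
Matched pairs: 30.

8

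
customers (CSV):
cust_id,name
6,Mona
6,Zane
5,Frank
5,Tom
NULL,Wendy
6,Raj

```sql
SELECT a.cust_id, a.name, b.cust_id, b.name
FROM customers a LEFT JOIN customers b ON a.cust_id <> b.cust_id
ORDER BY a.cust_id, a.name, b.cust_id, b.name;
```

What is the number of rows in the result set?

LEFT JOIN keeps every row from `customers a`; unmatched rows get NULL for `customers b`'s columns.
Matching on a.cust_id <> b.cust_id. A NULL in a compared column never satisfies the condition.
Matched pairs: 12; unmatched a rows kept: 1.
Total: 12 matched + 1 padded = 13 rows.

13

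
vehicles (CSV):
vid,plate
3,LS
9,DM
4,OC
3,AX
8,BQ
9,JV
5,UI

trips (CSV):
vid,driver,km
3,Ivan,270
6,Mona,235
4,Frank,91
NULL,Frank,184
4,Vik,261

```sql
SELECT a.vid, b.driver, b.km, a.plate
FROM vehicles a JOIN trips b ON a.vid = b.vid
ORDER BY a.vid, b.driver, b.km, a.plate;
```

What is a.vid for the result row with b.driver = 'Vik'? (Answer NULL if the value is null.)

INNER JOIN keeps only pairs where the ON condition holds.
Matching on a.vid = b.vid. A NULL in a compared column never satisfies the condition.
- a (vid=3) pairs with 1 row(s) of b.
- a (vid=9) has no partner → excluded.
- a (vid=4) pairs with 2 row(s) of b.
- a (vid=3) pairs with 1 row(s) of b.
- a (vid=8) has no partner → excluded.
- a (vid=9) has no partner → excluded.
- a (vid=5) has no partner → excluded.

4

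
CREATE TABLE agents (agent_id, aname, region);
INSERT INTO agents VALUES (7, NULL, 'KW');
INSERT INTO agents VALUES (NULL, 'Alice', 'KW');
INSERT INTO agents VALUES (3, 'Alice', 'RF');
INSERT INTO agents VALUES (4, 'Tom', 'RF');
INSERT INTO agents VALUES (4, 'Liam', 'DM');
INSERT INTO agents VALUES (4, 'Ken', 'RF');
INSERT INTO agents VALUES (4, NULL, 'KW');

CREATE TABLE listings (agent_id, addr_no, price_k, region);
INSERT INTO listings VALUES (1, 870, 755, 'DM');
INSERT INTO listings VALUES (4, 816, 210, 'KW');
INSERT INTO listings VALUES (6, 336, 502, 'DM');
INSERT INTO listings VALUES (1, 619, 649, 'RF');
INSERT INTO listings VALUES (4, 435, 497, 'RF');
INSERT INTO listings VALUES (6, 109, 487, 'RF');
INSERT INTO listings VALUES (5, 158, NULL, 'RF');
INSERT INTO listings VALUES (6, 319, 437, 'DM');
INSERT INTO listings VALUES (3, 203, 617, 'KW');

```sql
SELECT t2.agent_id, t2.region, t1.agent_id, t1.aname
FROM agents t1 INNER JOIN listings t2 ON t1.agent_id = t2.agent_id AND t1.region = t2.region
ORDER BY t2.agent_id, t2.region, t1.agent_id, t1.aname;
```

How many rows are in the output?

3

INNER JOIN keeps only pairs where the ON condition holds.
Matching on t1.agent_id = t2.agent_id AND t1.region = t2.region. A NULL in a compared column never satisfies the condition.
- t1 row (agent_id=7, region=KW): no match → dropped.
- t1 row (agent_id=NULL, region=KW): no match → dropped.
- t1 row (agent_id=3, region=RF): no match → dropped.
- t1 row (agent_id=4, region=RF): matches 1 t2 row(s) → 1 output row(s).
- t1 row (agent_id=4, region=DM): no match → dropped.
- t1 row (agent_id=4, region=RF): matches 1 t2 row(s) → 1 output row(s).
- t1 row (agent_id=4, region=KW): matches 1 t2 row(s) → 1 output row(s).
Total: 3 rows.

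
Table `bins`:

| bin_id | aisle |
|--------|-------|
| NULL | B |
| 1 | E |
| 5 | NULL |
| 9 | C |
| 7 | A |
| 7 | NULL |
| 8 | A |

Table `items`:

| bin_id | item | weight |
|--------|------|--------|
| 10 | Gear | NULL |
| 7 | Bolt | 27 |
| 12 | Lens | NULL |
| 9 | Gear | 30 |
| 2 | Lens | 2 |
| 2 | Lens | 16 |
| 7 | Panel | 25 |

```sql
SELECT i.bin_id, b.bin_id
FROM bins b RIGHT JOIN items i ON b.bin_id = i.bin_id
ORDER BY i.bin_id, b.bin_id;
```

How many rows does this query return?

9

RIGHT JOIN keeps every row from `items`; unmatched rows get NULL for `bins`'s columns.
Matching on b.bin_id = i.bin_id. A NULL in a compared column never satisfies the condition.
Matched pairs: 5; unmatched i rows kept: 4.
Total: 5 matched + 4 padded = 9 rows.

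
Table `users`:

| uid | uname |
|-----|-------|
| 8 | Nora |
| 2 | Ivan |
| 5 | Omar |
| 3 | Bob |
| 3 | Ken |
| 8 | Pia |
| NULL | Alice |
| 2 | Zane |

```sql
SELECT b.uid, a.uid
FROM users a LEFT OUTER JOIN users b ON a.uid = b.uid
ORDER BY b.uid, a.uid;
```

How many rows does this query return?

14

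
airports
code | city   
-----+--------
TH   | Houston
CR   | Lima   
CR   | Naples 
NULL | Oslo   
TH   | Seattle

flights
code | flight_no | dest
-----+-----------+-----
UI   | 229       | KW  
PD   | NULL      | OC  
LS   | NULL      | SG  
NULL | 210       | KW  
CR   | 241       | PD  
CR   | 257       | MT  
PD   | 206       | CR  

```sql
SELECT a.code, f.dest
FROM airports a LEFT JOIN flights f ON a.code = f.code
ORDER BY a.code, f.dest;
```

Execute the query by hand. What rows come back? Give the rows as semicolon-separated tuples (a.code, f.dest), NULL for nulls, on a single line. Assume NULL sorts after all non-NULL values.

LEFT JOIN keeps every row from `airports`; unmatched rows get NULL for `flights`'s columns.
Matching on a.code = f.code. A NULL in a compared column never satisfies the condition.
- a (code=TH) has no partner → padded with NULL.
- a (code=CR) pairs with 2 row(s) of f.
- a (code=CR) pairs with 2 row(s) of f.
- a (code=NULL) has no partner → padded with NULL.
- a (code=TH) has no partner → padded with NULL.
After projecting and ordering:
a.code | f.dest
CR | MT
CR | MT
CR | PD
CR | PD
TH | NULL
TH | NULL
NULL | NULL

(CR, MT); (CR, MT); (CR, PD); (CR, PD); (TH, NULL); (TH, NULL); (NULL, NULL)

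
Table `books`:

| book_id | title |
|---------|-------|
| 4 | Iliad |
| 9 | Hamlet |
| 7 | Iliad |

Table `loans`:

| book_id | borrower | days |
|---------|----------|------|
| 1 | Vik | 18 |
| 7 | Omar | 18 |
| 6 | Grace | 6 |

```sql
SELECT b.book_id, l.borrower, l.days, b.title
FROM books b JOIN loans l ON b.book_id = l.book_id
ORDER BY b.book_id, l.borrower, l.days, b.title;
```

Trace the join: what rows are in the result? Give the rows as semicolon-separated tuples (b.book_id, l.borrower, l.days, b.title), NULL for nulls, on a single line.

INNER JOIN keeps only pairs where the ON condition holds.
Matching on b.book_id = l.book_id.
Matched pairs: 1.

(7, Omar, 18, Iliad)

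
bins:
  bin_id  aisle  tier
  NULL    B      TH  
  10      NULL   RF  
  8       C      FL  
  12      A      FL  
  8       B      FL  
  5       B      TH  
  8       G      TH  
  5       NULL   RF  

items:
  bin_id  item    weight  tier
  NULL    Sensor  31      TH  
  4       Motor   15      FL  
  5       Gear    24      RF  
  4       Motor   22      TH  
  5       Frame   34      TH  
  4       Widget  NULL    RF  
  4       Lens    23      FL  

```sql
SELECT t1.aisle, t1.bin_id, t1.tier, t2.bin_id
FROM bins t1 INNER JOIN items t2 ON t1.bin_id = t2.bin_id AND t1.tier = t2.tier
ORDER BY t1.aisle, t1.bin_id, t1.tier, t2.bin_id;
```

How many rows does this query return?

2

INNER JOIN keeps only pairs where the ON condition holds.
Matching on t1.bin_id = t2.bin_id AND t1.tier = t2.tier. A NULL in a compared column never satisfies the condition.
- t1[0] bin_id=NULL, tier=TH → no match; dropped.
- t1[1] bin_id=10, tier=RF → no match; dropped.
- t1[2] bin_id=8, tier=FL → no match; dropped.
- t1[3] bin_id=12, tier=FL → no match; dropped.
- t1[4] bin_id=8, tier=FL → no match; dropped.
- t1[5] bin_id=5, tier=TH → 1 match(es) in t2 → 1 row(s).
- t1[6] bin_id=8, tier=TH → no match; dropped.
- t1[7] bin_id=5, tier=RF → 1 match(es) in t2 → 1 row(s).
Total: 2 rows.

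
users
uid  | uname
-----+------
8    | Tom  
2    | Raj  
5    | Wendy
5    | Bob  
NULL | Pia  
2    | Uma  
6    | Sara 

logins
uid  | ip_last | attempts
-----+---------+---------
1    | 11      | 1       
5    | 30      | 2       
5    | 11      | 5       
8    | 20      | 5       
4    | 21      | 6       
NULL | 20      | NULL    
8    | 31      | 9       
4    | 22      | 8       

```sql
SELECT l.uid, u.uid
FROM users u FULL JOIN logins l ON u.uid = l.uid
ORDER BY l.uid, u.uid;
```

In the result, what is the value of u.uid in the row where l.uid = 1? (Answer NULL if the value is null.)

NULL

FULL OUTER JOIN keeps every row from both sides; unmatched rows get NULL for the other side's columns.
Matching on u.uid = l.uid. A NULL in a compared column never satisfies the condition.
Matched pairs: 6; unmatched u rows kept: 4; unmatched l rows kept: 4.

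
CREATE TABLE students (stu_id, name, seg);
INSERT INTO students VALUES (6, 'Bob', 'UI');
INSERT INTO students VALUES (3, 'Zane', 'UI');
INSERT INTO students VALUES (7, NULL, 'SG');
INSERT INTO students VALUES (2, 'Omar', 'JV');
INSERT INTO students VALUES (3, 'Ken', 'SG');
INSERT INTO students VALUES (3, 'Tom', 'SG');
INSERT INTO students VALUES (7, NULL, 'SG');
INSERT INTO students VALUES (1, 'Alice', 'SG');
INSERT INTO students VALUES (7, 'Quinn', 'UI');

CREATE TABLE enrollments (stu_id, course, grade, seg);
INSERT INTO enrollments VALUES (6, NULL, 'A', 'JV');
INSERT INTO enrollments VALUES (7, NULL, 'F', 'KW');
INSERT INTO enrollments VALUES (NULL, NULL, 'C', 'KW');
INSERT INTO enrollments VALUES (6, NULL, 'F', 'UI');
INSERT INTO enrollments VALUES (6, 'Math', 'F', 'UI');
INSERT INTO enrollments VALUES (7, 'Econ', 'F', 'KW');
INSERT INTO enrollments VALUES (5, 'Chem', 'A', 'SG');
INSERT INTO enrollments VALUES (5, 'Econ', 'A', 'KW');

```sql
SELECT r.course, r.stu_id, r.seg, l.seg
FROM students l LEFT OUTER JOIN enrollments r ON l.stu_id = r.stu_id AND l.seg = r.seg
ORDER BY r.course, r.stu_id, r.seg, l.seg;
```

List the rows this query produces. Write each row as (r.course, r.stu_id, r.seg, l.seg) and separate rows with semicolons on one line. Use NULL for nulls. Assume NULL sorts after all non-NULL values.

(Math, 6, UI, UI); (NULL, 6, UI, UI); (NULL, NULL, NULL, JV); (NULL, NULL, NULL, SG); (NULL, NULL, NULL, SG); (NULL, NULL, NULL, SG); (NULL, NULL, NULL, SG); (NULL, NULL, NULL, SG); (NULL, NULL, NULL, UI); (NULL, NULL, NULL, UI)

LEFT JOIN keeps every row from `students`; unmatched rows get NULL for `enrollments`'s columns.
Matching on l.stu_id = r.stu_id AND l.seg = r.seg. A NULL in a compared column never satisfies the condition.
- stu_id=6, seg=UI: 2 matching r row(s), so 2 row(s) emitted.
- stu_id=3, seg=UI: no r row matches, row kept with r columns NULL.
- stu_id=7, seg=SG: no r row matches, row kept with r columns NULL.
- stu_id=2, seg=JV: no r row matches, row kept with r columns NULL.
- stu_id=3, seg=SG: no r row matches, row kept with r columns NULL.
- stu_id=3, seg=SG: no r row matches, row kept with r columns NULL.
- stu_id=7, seg=SG: no r row matches, row kept with r columns NULL.
- stu_id=1, seg=SG: no r row matches, row kept with r columns NULL.
- stu_id=7, seg=UI: no r row matches, row kept with r columns NULL.
After projecting and ordering:
r.course | r.stu_id | r.seg | l.seg
Math | 6 | UI | UI
NULL | 6 | UI | UI
NULL | NULL | NULL | JV
NULL | NULL | NULL | SG
NULL | NULL | NULL | SG
NULL | NULL | NULL | SG
NULL | NULL | NULL | SG
NULL | NULL | NULL | SG
NULL | NULL | NULL | UI
NULL | NULL | NULL | UI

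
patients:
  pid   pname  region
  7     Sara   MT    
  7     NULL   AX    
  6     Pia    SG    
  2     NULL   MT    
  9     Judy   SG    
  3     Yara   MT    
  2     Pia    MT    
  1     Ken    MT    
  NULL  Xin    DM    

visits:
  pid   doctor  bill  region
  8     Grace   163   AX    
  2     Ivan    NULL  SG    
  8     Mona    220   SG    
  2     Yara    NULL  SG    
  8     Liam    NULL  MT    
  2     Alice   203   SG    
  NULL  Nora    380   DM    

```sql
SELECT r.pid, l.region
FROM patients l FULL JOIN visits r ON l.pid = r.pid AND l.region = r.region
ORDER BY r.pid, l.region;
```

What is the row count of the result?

FULL OUTER JOIN keeps every row from both sides; unmatched rows get NULL for the other side's columns.
Matching on l.pid = r.pid AND l.region = r.region. A NULL in a compared column never satisfies the condition.
Matched pairs: 0; unmatched l rows kept: 9; unmatched r rows kept: 7.
Total: 0 matched + 16 padded = 16 rows.

16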